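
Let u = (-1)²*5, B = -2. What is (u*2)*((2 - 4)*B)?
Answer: 40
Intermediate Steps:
u = 5 (u = 1*5 = 5)
(u*2)*((2 - 4)*B) = (5*2)*((2 - 4)*(-2)) = 10*(-2*(-2)) = 10*4 = 40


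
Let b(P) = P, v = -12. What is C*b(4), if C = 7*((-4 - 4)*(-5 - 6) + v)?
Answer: 2128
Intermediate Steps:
C = 532 (C = 7*((-4 - 4)*(-5 - 6) - 12) = 7*(-8*(-11) - 12) = 7*(88 - 12) = 7*76 = 532)
C*b(4) = 532*4 = 2128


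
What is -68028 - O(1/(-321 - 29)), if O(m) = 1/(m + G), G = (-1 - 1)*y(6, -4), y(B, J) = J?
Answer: -190410722/2799 ≈ -68028.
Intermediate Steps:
G = 8 (G = (-1 - 1)*(-4) = -2*(-4) = 8)
O(m) = 1/(8 + m) (O(m) = 1/(m + 8) = 1/(8 + m))
-68028 - O(1/(-321 - 29)) = -68028 - 1/(8 + 1/(-321 - 29)) = -68028 - 1/(8 + 1/(-350)) = -68028 - 1/(8 - 1/350) = -68028 - 1/2799/350 = -68028 - 1*350/2799 = -68028 - 350/2799 = -190410722/2799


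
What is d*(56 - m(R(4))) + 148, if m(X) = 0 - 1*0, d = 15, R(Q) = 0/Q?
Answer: 988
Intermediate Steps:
R(Q) = 0
m(X) = 0 (m(X) = 0 + 0 = 0)
d*(56 - m(R(4))) + 148 = 15*(56 - 1*0) + 148 = 15*(56 + 0) + 148 = 15*56 + 148 = 840 + 148 = 988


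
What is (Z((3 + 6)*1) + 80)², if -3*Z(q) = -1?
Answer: 58081/9 ≈ 6453.4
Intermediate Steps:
Z(q) = ⅓ (Z(q) = -⅓*(-1) = ⅓)
(Z((3 + 6)*1) + 80)² = (⅓ + 80)² = (241/3)² = 58081/9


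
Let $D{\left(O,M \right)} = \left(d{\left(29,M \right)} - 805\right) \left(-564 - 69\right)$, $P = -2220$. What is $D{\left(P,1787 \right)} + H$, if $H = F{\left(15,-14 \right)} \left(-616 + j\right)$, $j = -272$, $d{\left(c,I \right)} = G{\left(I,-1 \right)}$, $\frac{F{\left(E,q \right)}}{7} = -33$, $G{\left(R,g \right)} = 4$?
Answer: $712161$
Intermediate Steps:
$F{\left(E,q \right)} = -231$ ($F{\left(E,q \right)} = 7 \left(-33\right) = -231$)
$d{\left(c,I \right)} = 4$
$D{\left(O,M \right)} = 507033$ ($D{\left(O,M \right)} = \left(4 - 805\right) \left(-564 - 69\right) = - 801 \left(-564 + \left(-86 + 17\right)\right) = - 801 \left(-564 - 69\right) = \left(-801\right) \left(-633\right) = 507033$)
$H = 205128$ ($H = - 231 \left(-616 - 272\right) = \left(-231\right) \left(-888\right) = 205128$)
$D{\left(P,1787 \right)} + H = 507033 + 205128 = 712161$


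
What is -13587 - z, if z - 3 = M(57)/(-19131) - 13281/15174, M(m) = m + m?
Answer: -438315205757/32254866 ≈ -13589.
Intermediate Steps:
M(m) = 2*m
z = 68341415/32254866 (z = 3 + ((2*57)/(-19131) - 13281/15174) = 3 + (114*(-1/19131) - 13281*1/15174) = 3 + (-38/6377 - 4427/5058) = 3 - 28423183/32254866 = 68341415/32254866 ≈ 2.1188)
-13587 - z = -13587 - 1*68341415/32254866 = -13587 - 68341415/32254866 = -438315205757/32254866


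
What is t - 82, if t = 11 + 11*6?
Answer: -5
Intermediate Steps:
t = 77 (t = 11 + 66 = 77)
t - 82 = 77 - 82 = -5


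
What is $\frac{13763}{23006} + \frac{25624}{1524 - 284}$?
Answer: $\frac{75821483}{3565930} \approx 21.263$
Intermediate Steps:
$\frac{13763}{23006} + \frac{25624}{1524 - 284} = 13763 \cdot \frac{1}{23006} + \frac{25624}{1240} = \frac{13763}{23006} + 25624 \cdot \frac{1}{1240} = \frac{13763}{23006} + \frac{3203}{155} = \frac{75821483}{3565930}$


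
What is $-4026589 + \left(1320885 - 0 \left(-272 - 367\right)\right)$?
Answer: $-2705704$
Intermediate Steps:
$-4026589 + \left(1320885 - 0 \left(-272 - 367\right)\right) = -4026589 + \left(1320885 - 0 \left(-639\right)\right) = -4026589 + \left(1320885 - 0\right) = -4026589 + \left(1320885 + 0\right) = -4026589 + 1320885 = -2705704$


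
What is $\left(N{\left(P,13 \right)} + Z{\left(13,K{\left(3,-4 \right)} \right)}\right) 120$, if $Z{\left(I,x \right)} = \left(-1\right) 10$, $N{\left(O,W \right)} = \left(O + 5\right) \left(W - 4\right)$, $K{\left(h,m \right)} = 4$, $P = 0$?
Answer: $4200$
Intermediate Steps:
$N{\left(O,W \right)} = \left(-4 + W\right) \left(5 + O\right)$ ($N{\left(O,W \right)} = \left(5 + O\right) \left(-4 + W\right) = \left(-4 + W\right) \left(5 + O\right)$)
$Z{\left(I,x \right)} = -10$
$\left(N{\left(P,13 \right)} + Z{\left(13,K{\left(3,-4 \right)} \right)}\right) 120 = \left(\left(-20 - 0 + 5 \cdot 13 + 0 \cdot 13\right) - 10\right) 120 = \left(\left(-20 + 0 + 65 + 0\right) - 10\right) 120 = \left(45 - 10\right) 120 = 35 \cdot 120 = 4200$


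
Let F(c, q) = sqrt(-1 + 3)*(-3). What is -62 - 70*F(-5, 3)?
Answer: -62 + 210*sqrt(2) ≈ 234.98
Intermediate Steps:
F(c, q) = -3*sqrt(2) (F(c, q) = sqrt(2)*(-3) = -3*sqrt(2))
-62 - 70*F(-5, 3) = -62 - (-210)*sqrt(2) = -62 + 210*sqrt(2)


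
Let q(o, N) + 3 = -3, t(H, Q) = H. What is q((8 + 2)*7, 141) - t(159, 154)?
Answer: -165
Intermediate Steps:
q(o, N) = -6 (q(o, N) = -3 - 3 = -6)
q((8 + 2)*7, 141) - t(159, 154) = -6 - 1*159 = -6 - 159 = -165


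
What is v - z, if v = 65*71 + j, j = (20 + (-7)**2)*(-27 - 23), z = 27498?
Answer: -26333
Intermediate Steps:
j = -3450 (j = (20 + 49)*(-50) = 69*(-50) = -3450)
v = 1165 (v = 65*71 - 3450 = 4615 - 3450 = 1165)
v - z = 1165 - 1*27498 = 1165 - 27498 = -26333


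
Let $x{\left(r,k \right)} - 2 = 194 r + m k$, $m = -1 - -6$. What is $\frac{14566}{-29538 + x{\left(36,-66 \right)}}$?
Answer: $- \frac{7283}{11441} \approx -0.63657$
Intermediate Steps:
$m = 5$ ($m = -1 + 6 = 5$)
$x{\left(r,k \right)} = 2 + 5 k + 194 r$ ($x{\left(r,k \right)} = 2 + \left(194 r + 5 k\right) = 2 + \left(5 k + 194 r\right) = 2 + 5 k + 194 r$)
$\frac{14566}{-29538 + x{\left(36,-66 \right)}} = \frac{14566}{-29538 + \left(2 + 5 \left(-66\right) + 194 \cdot 36\right)} = \frac{14566}{-29538 + \left(2 - 330 + 6984\right)} = \frac{14566}{-29538 + 6656} = \frac{14566}{-22882} = 14566 \left(- \frac{1}{22882}\right) = - \frac{7283}{11441}$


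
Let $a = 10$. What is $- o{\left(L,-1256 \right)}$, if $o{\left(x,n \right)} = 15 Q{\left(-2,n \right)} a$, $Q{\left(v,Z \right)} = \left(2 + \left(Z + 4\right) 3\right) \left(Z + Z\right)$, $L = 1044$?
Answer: $-1414507200$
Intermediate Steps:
$Q{\left(v,Z \right)} = 2 Z \left(14 + 3 Z\right)$ ($Q{\left(v,Z \right)} = \left(2 + \left(4 + Z\right) 3\right) 2 Z = \left(2 + \left(12 + 3 Z\right)\right) 2 Z = \left(14 + 3 Z\right) 2 Z = 2 Z \left(14 + 3 Z\right)$)
$o{\left(x,n \right)} = 300 n \left(14 + 3 n\right)$ ($o{\left(x,n \right)} = 15 \cdot 2 n \left(14 + 3 n\right) 10 = 30 n \left(14 + 3 n\right) 10 = 300 n \left(14 + 3 n\right)$)
$- o{\left(L,-1256 \right)} = - 300 \left(-1256\right) \left(14 + 3 \left(-1256\right)\right) = - 300 \left(-1256\right) \left(14 - 3768\right) = - 300 \left(-1256\right) \left(-3754\right) = \left(-1\right) 1414507200 = -1414507200$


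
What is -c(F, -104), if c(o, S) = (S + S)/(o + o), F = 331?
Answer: 104/331 ≈ 0.31420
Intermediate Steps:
c(o, S) = S/o (c(o, S) = (2*S)/((2*o)) = (2*S)*(1/(2*o)) = S/o)
-c(F, -104) = -(-104)/331 = -1*(-104/331) = 104/331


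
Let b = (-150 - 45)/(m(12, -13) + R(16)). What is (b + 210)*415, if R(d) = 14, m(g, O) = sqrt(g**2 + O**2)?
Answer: 290500/3 - 2075*sqrt(313)/3 ≈ 84597.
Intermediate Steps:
m(g, O) = sqrt(O**2 + g**2)
b = -195/(14 + sqrt(313)) (b = (-150 - 45)/(sqrt((-13)**2 + 12**2) + 14) = -195/(sqrt(169 + 144) + 14) = -195/(sqrt(313) + 14) = -195/(14 + sqrt(313)) ≈ -6.1530)
(b + 210)*415 = ((70/3 - 5*sqrt(313)/3) + 210)*415 = (700/3 - 5*sqrt(313)/3)*415 = 290500/3 - 2075*sqrt(313)/3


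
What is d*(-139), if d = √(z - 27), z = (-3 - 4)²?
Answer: -139*√22 ≈ -651.97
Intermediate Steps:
z = 49 (z = (-7)² = 49)
d = √22 (d = √(49 - 27) = √22 ≈ 4.6904)
d*(-139) = √22*(-139) = -139*√22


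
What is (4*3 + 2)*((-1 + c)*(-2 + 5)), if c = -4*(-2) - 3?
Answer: 168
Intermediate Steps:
c = 5 (c = 8 - 3 = 5)
(4*3 + 2)*((-1 + c)*(-2 + 5)) = (4*3 + 2)*((-1 + 5)*(-2 + 5)) = (12 + 2)*(4*3) = 14*12 = 168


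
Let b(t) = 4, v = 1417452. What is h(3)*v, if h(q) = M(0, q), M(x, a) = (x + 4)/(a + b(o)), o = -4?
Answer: 5669808/7 ≈ 8.0997e+5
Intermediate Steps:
M(x, a) = (4 + x)/(4 + a) (M(x, a) = (x + 4)/(a + 4) = (4 + x)/(4 + a))
h(q) = 4/(4 + q) (h(q) = (4 + 0)/(4 + q) = 4/(4 + q))
h(3)*v = (4/(4 + 3))*1417452 = (4/7)*1417452 = 5669808/7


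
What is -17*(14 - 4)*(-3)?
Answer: 510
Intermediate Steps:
-17*(14 - 4)*(-3) = -17*10*(-3) = -170*(-3) = 510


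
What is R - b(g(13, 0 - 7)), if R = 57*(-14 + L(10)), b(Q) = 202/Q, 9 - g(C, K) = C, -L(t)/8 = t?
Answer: -10615/2 ≈ -5307.5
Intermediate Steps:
L(t) = -8*t
g(C, K) = 9 - C
R = -5358 (R = 57*(-14 - 8*10) = 57*(-14 - 80) = 57*(-94) = -5358)
R - b(g(13, 0 - 7)) = -5358 - 202/(9 - 1*13) = -5358 - 202/(9 - 13) = -5358 - 202/(-4) = -5358 - 202*(-1)/4 = -5358 - 1*(-101/2) = -5358 + 101/2 = -10615/2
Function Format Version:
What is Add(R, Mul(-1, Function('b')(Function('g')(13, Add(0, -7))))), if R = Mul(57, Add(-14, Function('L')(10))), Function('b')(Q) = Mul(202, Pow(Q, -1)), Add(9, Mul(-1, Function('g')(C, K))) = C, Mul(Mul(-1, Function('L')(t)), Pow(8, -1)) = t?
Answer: Rational(-10615, 2) ≈ -5307.5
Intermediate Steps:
Function('L')(t) = Mul(-8, t)
Function('g')(C, K) = Add(9, Mul(-1, C))
R = -5358 (R = Mul(57, Add(-14, Mul(-8, 10))) = Mul(57, Add(-14, -80)) = Mul(57, -94) = -5358)
Add(R, Mul(-1, Function('b')(Function('g')(13, Add(0, -7))))) = Add(-5358, Mul(-1, Mul(202, Pow(Add(9, Mul(-1, 13)), -1)))) = Add(-5358, Mul(-1, Mul(202, Pow(Add(9, -13), -1)))) = Add(-5358, Mul(-1, Mul(202, Pow(-4, -1)))) = Add(-5358, Mul(-1, Mul(202, Rational(-1, 4)))) = Add(-5358, Mul(-1, Rational(-101, 2))) = Add(-5358, Rational(101, 2)) = Rational(-10615, 2)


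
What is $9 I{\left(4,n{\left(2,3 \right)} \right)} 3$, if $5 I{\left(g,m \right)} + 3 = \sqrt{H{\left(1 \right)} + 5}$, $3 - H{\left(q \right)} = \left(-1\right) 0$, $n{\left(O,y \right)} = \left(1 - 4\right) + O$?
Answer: $- \frac{81}{5} + \frac{54 \sqrt{2}}{5} \approx -0.92649$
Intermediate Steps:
$n{\left(O,y \right)} = -3 + O$
$H{\left(q \right)} = 3$ ($H{\left(q \right)} = 3 - \left(-1\right) 0 = 3 - 0 = 3 + 0 = 3$)
$I{\left(g,m \right)} = - \frac{3}{5} + \frac{2 \sqrt{2}}{5}$ ($I{\left(g,m \right)} = - \frac{3}{5} + \frac{\sqrt{3 + 5}}{5} = - \frac{3}{5} + \frac{\sqrt{8}}{5} = - \frac{3}{5} + \frac{2 \sqrt{2}}{5}$)
$9 I{\left(4,n{\left(2,3 \right)} \right)} 3 = 9 \left(- \frac{3}{5} + \frac{2 \sqrt{2}}{5}\right) 3 = \left(- \frac{27}{5} + \frac{18 \sqrt{2}}{5}\right) 3 = - \frac{81}{5} + \frac{54 \sqrt{2}}{5}$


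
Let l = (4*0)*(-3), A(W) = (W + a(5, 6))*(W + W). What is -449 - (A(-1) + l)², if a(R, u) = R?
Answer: -513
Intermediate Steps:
A(W) = 2*W*(5 + W) (A(W) = (W + 5)*(W + W) = (5 + W)*(2*W) = 2*W*(5 + W))
l = 0 (l = 0*(-3) = 0)
-449 - (A(-1) + l)² = -449 - (2*(-1)*(5 - 1) + 0)² = -449 - (2*(-1)*4 + 0)² = -449 - (-8 + 0)² = -449 - 1*(-8)² = -449 - 1*64 = -449 - 64 = -513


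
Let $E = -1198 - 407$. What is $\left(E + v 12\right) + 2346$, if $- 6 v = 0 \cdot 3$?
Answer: $741$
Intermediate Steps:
$v = 0$ ($v = - \frac{0 \cdot 3}{6} = \left(- \frac{1}{6}\right) 0 = 0$)
$E = -1605$ ($E = -1198 - 407 = -1605$)
$\left(E + v 12\right) + 2346 = \left(-1605 + 0 \cdot 12\right) + 2346 = \left(-1605 + 0\right) + 2346 = -1605 + 2346 = 741$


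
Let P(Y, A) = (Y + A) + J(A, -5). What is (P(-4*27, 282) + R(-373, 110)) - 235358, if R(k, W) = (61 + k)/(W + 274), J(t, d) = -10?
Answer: -3763117/16 ≈ -2.3519e+5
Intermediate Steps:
P(Y, A) = -10 + A + Y (P(Y, A) = (Y + A) - 10 = (A + Y) - 10 = -10 + A + Y)
R(k, W) = (61 + k)/(274 + W)
(P(-4*27, 282) + R(-373, 110)) - 235358 = ((-10 + 282 - 4*27) + (61 - 373)/(274 + 110)) - 235358 = ((-10 + 282 - 108) - 312/384) - 235358 = (164 + (1/384)*(-312)) - 235358 = (164 - 13/16) - 235358 = 2611/16 - 235358 = -3763117/16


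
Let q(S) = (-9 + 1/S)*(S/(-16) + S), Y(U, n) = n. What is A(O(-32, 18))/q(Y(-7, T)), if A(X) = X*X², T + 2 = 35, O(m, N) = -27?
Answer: 13122/185 ≈ 70.930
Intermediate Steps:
T = 33 (T = -2 + 35 = 33)
A(X) = X³
q(S) = 15*S*(-9 + 1/S)/16 (q(S) = (-9 + 1/S)*(-S/16 + S) = (-9 + 1/S)*(15*S/16) = 15*S*(-9 + 1/S)/16)
A(O(-32, 18))/q(Y(-7, T)) = (-27)³/(15/16 - 135/16*33) = -19683/(15/16 - 4455/16) = -19683/(-555/2) = -19683*(-2/555) = 13122/185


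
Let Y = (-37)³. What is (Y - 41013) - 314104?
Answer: -405770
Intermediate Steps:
Y = -50653
(Y - 41013) - 314104 = (-50653 - 41013) - 314104 = -91666 - 314104 = -405770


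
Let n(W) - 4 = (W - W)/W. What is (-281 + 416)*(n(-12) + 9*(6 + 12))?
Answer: 22410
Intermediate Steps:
n(W) = 4 (n(W) = 4 + (W - W)/W = 4 + 0/W = 4 + 0 = 4)
(-281 + 416)*(n(-12) + 9*(6 + 12)) = (-281 + 416)*(4 + 9*(6 + 12)) = 135*(4 + 9*18) = 135*(4 + 162) = 135*166 = 22410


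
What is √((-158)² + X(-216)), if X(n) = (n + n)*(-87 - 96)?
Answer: 2*√26005 ≈ 322.52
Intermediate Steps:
X(n) = -366*n (X(n) = (2*n)*(-183) = -366*n)
√((-158)² + X(-216)) = √((-158)² - 366*(-216)) = √(24964 + 79056) = √104020 = 2*√26005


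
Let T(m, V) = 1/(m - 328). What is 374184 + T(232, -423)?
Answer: 35921663/96 ≈ 3.7418e+5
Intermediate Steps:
T(m, V) = 1/(-328 + m)
374184 + T(232, -423) = 374184 + 1/(-328 + 232) = 374184 + 1/(-96) = 374184 - 1/96 = 35921663/96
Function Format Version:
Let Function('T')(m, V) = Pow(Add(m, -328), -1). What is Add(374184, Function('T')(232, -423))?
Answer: Rational(35921663, 96) ≈ 3.7418e+5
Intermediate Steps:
Function('T')(m, V) = Pow(Add(-328, m), -1)
Add(374184, Function('T')(232, -423)) = Add(374184, Pow(Add(-328, 232), -1)) = Add(374184, Pow(-96, -1)) = Add(374184, Rational(-1, 96)) = Rational(35921663, 96)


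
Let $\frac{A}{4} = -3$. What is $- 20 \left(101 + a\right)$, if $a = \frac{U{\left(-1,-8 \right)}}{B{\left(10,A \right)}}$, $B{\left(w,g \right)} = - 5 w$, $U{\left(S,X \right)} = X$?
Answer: $- \frac{10116}{5} \approx -2023.2$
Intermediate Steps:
$A = -12$ ($A = 4 \left(-3\right) = -12$)
$a = \frac{4}{25}$ ($a = - \frac{8}{\left(-5\right) 10} = - \frac{8}{-50} = \left(-8\right) \left(- \frac{1}{50}\right) = \frac{4}{25} \approx 0.16$)
$- 20 \left(101 + a\right) = - 20 \left(101 + \frac{4}{25}\right) = \left(-20\right) \frac{2529}{25} = - \frac{10116}{5}$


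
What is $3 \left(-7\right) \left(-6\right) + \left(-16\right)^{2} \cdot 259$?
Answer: $66430$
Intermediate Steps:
$3 \left(-7\right) \left(-6\right) + \left(-16\right)^{2} \cdot 259 = \left(-21\right) \left(-6\right) + 256 \cdot 259 = 126 + 66304 = 66430$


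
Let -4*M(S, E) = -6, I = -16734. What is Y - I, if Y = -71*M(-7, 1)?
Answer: 33255/2 ≈ 16628.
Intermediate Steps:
M(S, E) = 3/2 (M(S, E) = -¼*(-6) = 3/2)
Y = -213/2 (Y = -71*3/2 = -213/2 ≈ -106.50)
Y - I = -213/2 - 1*(-16734) = -213/2 + 16734 = 33255/2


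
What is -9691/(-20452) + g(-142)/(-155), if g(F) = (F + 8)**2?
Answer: -365734007/3170060 ≈ -115.37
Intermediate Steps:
g(F) = (8 + F)**2
-9691/(-20452) + g(-142)/(-155) = -9691/(-20452) + (8 - 142)**2/(-155) = -9691*(-1/20452) + (-134)**2*(-1/155) = 9691/20452 + 17956*(-1/155) = 9691/20452 - 17956/155 = -365734007/3170060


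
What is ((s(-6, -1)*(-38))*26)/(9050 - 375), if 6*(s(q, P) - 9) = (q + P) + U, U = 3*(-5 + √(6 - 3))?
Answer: -15808/26025 - 494*√3/8675 ≈ -0.70605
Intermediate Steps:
U = -15 + 3*√3 (U = 3*(-5 + √3) = -15 + 3*√3 ≈ -9.8038)
s(q, P) = 13/2 + √3/2 + P/6 + q/6 (s(q, P) = 9 + ((q + P) + (-15 + 3*√3))/6 = 9 + ((P + q) + (-15 + 3*√3))/6 = 9 + (-15 + P + q + 3*√3)/6 = 9 + (-5/2 + √3/2 + P/6 + q/6) = 13/2 + √3/2 + P/6 + q/6)
((s(-6, -1)*(-38))*26)/(9050 - 375) = (((13/2 + √3/2 + (⅙)*(-1) + (⅙)*(-6))*(-38))*26)/(9050 - 375) = (((13/2 + √3/2 - ⅙ - 1)*(-38))*26)/8675 = (((16/3 + √3/2)*(-38))*26)*(1/8675) = ((-608/3 - 19*√3)*26)*(1/8675) = (-15808/3 - 494*√3)*(1/8675) = -15808/26025 - 494*√3/8675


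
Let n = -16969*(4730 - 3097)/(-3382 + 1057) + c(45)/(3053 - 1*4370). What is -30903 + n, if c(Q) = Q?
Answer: -19377098897/1020675 ≈ -18985.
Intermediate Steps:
n = 12164820628/1020675 (n = -16969*(4730 - 3097)/(-3382 + 1057) + 45/(3053 - 1*4370) = -16969/((-2325/1633)) + 45/(3053 - 4370) = -16969/((-2325*1/1633)) + 45/(-1317) = -16969/(-2325/1633) + 45*(-1/1317) = -16969*(-1633/2325) - 15/439 = 27710377/2325 - 15/439 = 12164820628/1020675 ≈ 11918.)
-30903 + n = -30903 + 12164820628/1020675 = -19377098897/1020675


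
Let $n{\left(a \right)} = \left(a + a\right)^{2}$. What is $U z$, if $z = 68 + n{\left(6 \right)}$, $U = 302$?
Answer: $64024$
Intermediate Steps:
$n{\left(a \right)} = 4 a^{2}$ ($n{\left(a \right)} = \left(2 a\right)^{2} = 4 a^{2}$)
$z = 212$ ($z = 68 + 4 \cdot 6^{2} = 68 + 4 \cdot 36 = 68 + 144 = 212$)
$U z = 302 \cdot 212 = 64024$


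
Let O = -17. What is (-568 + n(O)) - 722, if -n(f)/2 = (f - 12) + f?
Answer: -1198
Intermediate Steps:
n(f) = 24 - 4*f (n(f) = -2*((f - 12) + f) = -2*((-12 + f) + f) = -2*(-12 + 2*f) = 24 - 4*f)
(-568 + n(O)) - 722 = (-568 + (24 - 4*(-17))) - 722 = (-568 + (24 + 68)) - 722 = (-568 + 92) - 722 = -476 - 722 = -1198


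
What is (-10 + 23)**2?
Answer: 169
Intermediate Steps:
(-10 + 23)**2 = 13**2 = 169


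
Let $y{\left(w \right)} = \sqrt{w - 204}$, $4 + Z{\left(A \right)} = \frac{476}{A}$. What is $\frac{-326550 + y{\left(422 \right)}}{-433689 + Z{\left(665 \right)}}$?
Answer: $\frac{10340750}{13733589} - \frac{95 \sqrt{218}}{41200767} \approx 0.75292$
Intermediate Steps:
$Z{\left(A \right)} = -4 + \frac{476}{A}$
$y{\left(w \right)} = \sqrt{-204 + w}$
$\frac{-326550 + y{\left(422 \right)}}{-433689 + Z{\left(665 \right)}} = \frac{-326550 + \sqrt{-204 + 422}}{-433689 - \left(4 - \frac{476}{665}\right)} = \frac{-326550 + \sqrt{218}}{-433689 + \left(-4 + 476 \cdot \frac{1}{665}\right)} = \frac{-326550 + \sqrt{218}}{-433689 + \left(-4 + \frac{68}{95}\right)} = \frac{-326550 + \sqrt{218}}{-433689 - \frac{312}{95}} = \frac{-326550 + \sqrt{218}}{- \frac{41200767}{95}} = \left(-326550 + \sqrt{218}\right) \left(- \frac{95}{41200767}\right) = \frac{10340750}{13733589} - \frac{95 \sqrt{218}}{41200767}$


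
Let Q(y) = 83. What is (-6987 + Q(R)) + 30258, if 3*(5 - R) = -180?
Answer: 23354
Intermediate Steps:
R = 65 (R = 5 - ⅓*(-180) = 5 + 60 = 65)
(-6987 + Q(R)) + 30258 = (-6987 + 83) + 30258 = -6904 + 30258 = 23354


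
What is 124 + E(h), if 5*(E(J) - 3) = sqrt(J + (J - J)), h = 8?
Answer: 127 + 2*sqrt(2)/5 ≈ 127.57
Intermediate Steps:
E(J) = 3 + sqrt(J)/5 (E(J) = 3 + sqrt(J + (J - J))/5 = 3 + sqrt(J + 0)/5 = 3 + sqrt(J)/5)
124 + E(h) = 124 + (3 + sqrt(8)/5) = 124 + (3 + (2*sqrt(2))/5) = 124 + (3 + 2*sqrt(2)/5) = 127 + 2*sqrt(2)/5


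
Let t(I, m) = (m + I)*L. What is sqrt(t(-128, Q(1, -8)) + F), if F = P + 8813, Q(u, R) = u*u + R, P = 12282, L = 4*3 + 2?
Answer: sqrt(19205) ≈ 138.58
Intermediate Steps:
L = 14 (L = 12 + 2 = 14)
Q(u, R) = R + u**2 (Q(u, R) = u**2 + R = R + u**2)
t(I, m) = 14*I + 14*m (t(I, m) = (m + I)*14 = (I + m)*14 = 14*I + 14*m)
F = 21095 (F = 12282 + 8813 = 21095)
sqrt(t(-128, Q(1, -8)) + F) = sqrt((14*(-128) + 14*(-8 + 1**2)) + 21095) = sqrt((-1792 + 14*(-8 + 1)) + 21095) = sqrt((-1792 + 14*(-7)) + 21095) = sqrt((-1792 - 98) + 21095) = sqrt(-1890 + 21095) = sqrt(19205)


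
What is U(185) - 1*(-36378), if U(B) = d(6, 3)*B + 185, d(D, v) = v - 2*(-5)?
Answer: 38968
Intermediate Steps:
d(D, v) = 10 + v (d(D, v) = v + 10 = 10 + v)
U(B) = 185 + 13*B (U(B) = (10 + 3)*B + 185 = 13*B + 185 = 185 + 13*B)
U(185) - 1*(-36378) = (185 + 13*185) - 1*(-36378) = (185 + 2405) + 36378 = 2590 + 36378 = 38968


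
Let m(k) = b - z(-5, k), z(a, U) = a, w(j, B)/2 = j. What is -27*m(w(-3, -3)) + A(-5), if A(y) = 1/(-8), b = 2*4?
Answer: -2809/8 ≈ -351.13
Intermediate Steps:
w(j, B) = 2*j
b = 8
A(y) = -⅛
m(k) = 13 (m(k) = 8 - 1*(-5) = 8 + 5 = 13)
-27*m(w(-3, -3)) + A(-5) = -27*13 - ⅛ = -351 - ⅛ = -2809/8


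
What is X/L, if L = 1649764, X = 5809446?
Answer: 2904723/824882 ≈ 3.5214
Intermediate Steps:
X/L = 5809446/1649764 = 5809446*(1/1649764) = 2904723/824882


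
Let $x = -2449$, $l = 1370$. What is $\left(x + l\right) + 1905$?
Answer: $826$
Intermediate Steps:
$\left(x + l\right) + 1905 = \left(-2449 + 1370\right) + 1905 = -1079 + 1905 = 826$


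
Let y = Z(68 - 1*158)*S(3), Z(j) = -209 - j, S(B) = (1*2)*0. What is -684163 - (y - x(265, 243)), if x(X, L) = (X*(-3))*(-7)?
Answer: -678598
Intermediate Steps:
S(B) = 0 (S(B) = 2*0 = 0)
y = 0 (y = (-209 - (68 - 1*158))*0 = (-209 - (68 - 158))*0 = (-209 - 1*(-90))*0 = (-209 + 90)*0 = -119*0 = 0)
x(X, L) = 21*X (x(X, L) = -3*X*(-7) = 21*X)
-684163 - (y - x(265, 243)) = -684163 - (0 - 21*265) = -684163 - (0 - 1*5565) = -684163 - (0 - 5565) = -684163 - 1*(-5565) = -684163 + 5565 = -678598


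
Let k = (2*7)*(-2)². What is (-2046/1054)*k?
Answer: -1848/17 ≈ -108.71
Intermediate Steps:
k = 56 (k = 14*4 = 56)
(-2046/1054)*k = -2046/1054*56 = -2046*1/1054*56 = -33/17*56 = -1848/17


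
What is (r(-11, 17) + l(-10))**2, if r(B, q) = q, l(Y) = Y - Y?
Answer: 289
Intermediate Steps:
l(Y) = 0
(r(-11, 17) + l(-10))**2 = (17 + 0)**2 = 17**2 = 289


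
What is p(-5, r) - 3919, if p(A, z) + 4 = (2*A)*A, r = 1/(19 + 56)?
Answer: -3873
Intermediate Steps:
r = 1/75 ≈ 0.013333
p(A, z) = -4 + 2*A**2 (p(A, z) = -4 + (2*A)*A = -4 + 2*A**2)
p(-5, r) - 3919 = (-4 + 2*(-5)**2) - 3919 = (-4 + 2*25) - 3919 = (-4 + 50) - 3919 = 46 - 3919 = -3873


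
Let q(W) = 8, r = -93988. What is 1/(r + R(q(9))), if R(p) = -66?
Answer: -1/94054 ≈ -1.0632e-5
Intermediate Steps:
1/(r + R(q(9))) = 1/(-93988 - 66) = 1/(-94054) = -1/94054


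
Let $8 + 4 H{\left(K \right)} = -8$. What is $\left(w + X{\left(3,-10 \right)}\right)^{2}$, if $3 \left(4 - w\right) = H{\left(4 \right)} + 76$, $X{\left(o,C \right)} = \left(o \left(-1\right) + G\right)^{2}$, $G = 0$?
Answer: $121$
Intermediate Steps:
$X{\left(o,C \right)} = o^{2}$ ($X{\left(o,C \right)} = \left(o \left(-1\right) + 0\right)^{2} = \left(- o + 0\right)^{2} = \left(- o\right)^{2} = o^{2}$)
$H{\left(K \right)} = -4$ ($H{\left(K \right)} = -2 + \frac{1}{4} \left(-8\right) = -2 - 2 = -4$)
$w = -20$ ($w = 4 - \frac{-4 + 76}{3} = 4 - 24 = -20$)
$\left(w + X{\left(3,-10 \right)}\right)^{2} = \left(-20 + 3^{2}\right)^{2} = \left(-20 + 9\right)^{2} = \left(-11\right)^{2} = 121$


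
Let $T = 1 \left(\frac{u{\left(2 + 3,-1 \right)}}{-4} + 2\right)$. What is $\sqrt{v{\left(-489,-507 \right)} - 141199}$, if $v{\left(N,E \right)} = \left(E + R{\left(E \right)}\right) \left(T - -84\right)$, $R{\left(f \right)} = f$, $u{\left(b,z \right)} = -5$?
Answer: $\frac{i \sqrt{918682}}{2} \approx 479.24 i$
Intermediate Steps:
$T = \frac{13}{4}$ ($T = 1 \left(- \frac{5}{-4} + 2\right) = 1 \left(\left(-5\right) \left(- \frac{1}{4}\right) + 2\right) = 1 \left(\frac{5}{4} + 2\right) = 1 \cdot \frac{13}{4} = \frac{13}{4} \approx 3.25$)
$v{\left(N,E \right)} = \frac{349 E}{2}$ ($v{\left(N,E \right)} = \left(E + E\right) \left(\frac{13}{4} - -84\right) = 2 E \left(\frac{13}{4} + 84\right) = 2 E \frac{349}{4} = \frac{349 E}{2}$)
$\sqrt{v{\left(-489,-507 \right)} - 141199} = \sqrt{\frac{349}{2} \left(-507\right) - 141199} = \sqrt{- \frac{176943}{2} - 141199} = \sqrt{- \frac{459341}{2}} = \frac{i \sqrt{918682}}{2}$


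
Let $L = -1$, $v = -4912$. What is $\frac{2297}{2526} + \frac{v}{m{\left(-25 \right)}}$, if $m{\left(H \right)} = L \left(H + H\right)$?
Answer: $- \frac{6146431}{63150} \approx -97.331$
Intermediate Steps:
$m{\left(H \right)} = - 2 H$ ($m{\left(H \right)} = - (H + H) = - 2 H$)
$\frac{2297}{2526} + \frac{v}{m{\left(-25 \right)}} = \frac{2297}{2526} - \frac{4912}{\left(-2\right) \left(-25\right)} = 2297 \cdot \frac{1}{2526} - \frac{4912}{50} = \frac{2297}{2526} - \frac{2456}{25} = - \frac{6146431}{63150}$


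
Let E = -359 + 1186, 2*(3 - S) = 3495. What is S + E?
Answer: -1835/2 ≈ -917.50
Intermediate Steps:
S = -3489/2 (S = 3 - ½*3495 = 3 - 3495/2 = -3489/2 ≈ -1744.5)
E = 827
S + E = -3489/2 + 827 = -1835/2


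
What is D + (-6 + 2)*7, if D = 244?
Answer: 216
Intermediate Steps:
D + (-6 + 2)*7 = 244 + (-6 + 2)*7 = 244 - 4*7 = 244 - 28 = 216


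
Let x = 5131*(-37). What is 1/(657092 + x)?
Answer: 1/467245 ≈ 2.1402e-6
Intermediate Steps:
x = -189847
1/(657092 + x) = 1/(657092 - 189847) = 1/467245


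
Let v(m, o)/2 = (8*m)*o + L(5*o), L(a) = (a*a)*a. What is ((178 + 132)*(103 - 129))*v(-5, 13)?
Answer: -4418572600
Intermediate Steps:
L(a) = a**3 (L(a) = a**2*a = a**3)
v(m, o) = 250*o**3 + 16*m*o (v(m, o) = 2*((8*m)*o + (5*o)**3) = 2*(8*m*o + 125*o**3) = 2*(125*o**3 + 8*m*o) = 250*o**3 + 16*m*o)
((178 + 132)*(103 - 129))*v(-5, 13) = ((178 + 132)*(103 - 129))*(250*13**3 + 16*(-5)*13) = (310*(-26))*(250*2197 - 1040) = -8060*(549250 - 1040) = -8060*548210 = -4418572600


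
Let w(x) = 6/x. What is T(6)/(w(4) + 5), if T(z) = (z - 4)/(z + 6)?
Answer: 1/39 ≈ 0.025641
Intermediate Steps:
T(z) = (-4 + z)/(6 + z)
T(6)/(w(4) + 5) = ((-4 + 6)/(6 + 6))/(6/4 + 5) = (2/12)/(6*(¼) + 5) = ((1/12)*2)/(3/2 + 5) = 1/(6*(13/2)) = (⅙)*(2/13) = 1/39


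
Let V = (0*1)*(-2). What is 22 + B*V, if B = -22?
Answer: 22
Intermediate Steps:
V = 0 (V = 0*(-2) = 0)
22 + B*V = 22 - 22*0 = 22 + 0 = 22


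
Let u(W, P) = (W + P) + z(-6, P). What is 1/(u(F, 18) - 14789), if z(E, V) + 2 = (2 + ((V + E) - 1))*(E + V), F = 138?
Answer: -1/14479 ≈ -6.9065e-5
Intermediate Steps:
z(E, V) = -2 + (E + V)*(1 + E + V) (z(E, V) = -2 + (2 + ((V + E) - 1))*(E + V) = -2 + (2 + ((E + V) - 1))*(E + V) = -2 + (2 + (-1 + E + V))*(E + V) = -2 + (1 + E + V)*(E + V) = -2 + (E + V)*(1 + E + V))
u(W, P) = 28 + W + P**2 - 10*P (u(W, P) = (W + P) + (-2 - 6 + P + (-6)**2 + P**2 + 2*(-6)*P) = (P + W) + (-2 - 6 + P + 36 + P**2 - 12*P) = (P + W) + (28 + P**2 - 11*P) = 28 + W + P**2 - 10*P)
1/(u(F, 18) - 14789) = 1/((28 + 138 + 18**2 - 10*18) - 14789) = 1/((28 + 138 + 324 - 180) - 14789) = 1/(310 - 14789) = 1/(-14479) = -1/14479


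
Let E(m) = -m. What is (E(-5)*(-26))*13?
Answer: -1690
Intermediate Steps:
(E(-5)*(-26))*13 = (-1*(-5)*(-26))*13 = (5*(-26))*13 = -130*13 = -1690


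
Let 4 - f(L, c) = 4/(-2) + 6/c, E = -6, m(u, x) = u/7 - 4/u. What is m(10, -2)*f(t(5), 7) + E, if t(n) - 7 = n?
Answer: -174/245 ≈ -0.71020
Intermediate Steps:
t(n) = 7 + n
m(u, x) = -4/u + u/7 (m(u, x) = u*(⅐) - 4/u = u/7 - 4/u = -4/u + u/7)
f(L, c) = 6 - 6/c (f(L, c) = 4 - (4/(-2) + 6/c) = 4 - (4*(-½) + 6/c) = 4 - (-2 + 6/c) = 4 + (2 - 6/c) = 6 - 6/c)
m(10, -2)*f(t(5), 7) + E = (-4/10 + (⅐)*10)*(6 - 6/7) - 6 = (-4*⅒ + 10/7)*(6 - 6*⅐) - 6 = (-⅖ + 10/7)*(6 - 6/7) - 6 = (36/35)*(36/7) - 6 = 1296/245 - 6 = -174/245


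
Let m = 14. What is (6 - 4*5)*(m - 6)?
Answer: -112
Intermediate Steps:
(6 - 4*5)*(m - 6) = (6 - 4*5)*(14 - 6) = (6 - 20)*8 = -14*8 = -112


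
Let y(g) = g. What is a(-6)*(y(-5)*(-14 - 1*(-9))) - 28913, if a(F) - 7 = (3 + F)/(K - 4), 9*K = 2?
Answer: -976417/34 ≈ -28718.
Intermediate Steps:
K = 2/9 (K = (1/9)*2 = 2/9 ≈ 0.22222)
a(F) = 211/34 - 9*F/34 (a(F) = 7 + (3 + F)/(2/9 - 4) = 7 + (3 + F)/(-34/9) = 7 + (3 + F)*(-9/34) = 7 + (-27/34 - 9*F/34) = 211/34 - 9*F/34)
a(-6)*(y(-5)*(-14 - 1*(-9))) - 28913 = (211/34 - 9/34*(-6))*(-5*(-14 - 1*(-9))) - 28913 = (211/34 + 27/17)*(-5*(-14 + 9)) - 28913 = 265*(-5*(-5))/34 - 28913 = (265/34)*25 - 28913 = 6625/34 - 28913 = -976417/34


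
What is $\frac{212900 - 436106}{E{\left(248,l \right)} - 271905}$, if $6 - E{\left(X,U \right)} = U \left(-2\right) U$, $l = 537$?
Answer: $- \frac{74402}{101613} \approx -0.73221$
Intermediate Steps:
$E{\left(X,U \right)} = 6 + 2 U^{2}$ ($E{\left(X,U \right)} = 6 - U \left(-2\right) U = 6 - - 2 U U = 6 - - 2 U^{2} = 6 + 2 U^{2}$)
$\frac{212900 - 436106}{E{\left(248,l \right)} - 271905} = \frac{212900 - 436106}{\left(6 + 2 \cdot 537^{2}\right) - 271905} = - \frac{223206}{\left(6 + 2 \cdot 288369\right) - 271905} = - \frac{223206}{\left(6 + 576738\right) - 271905} = - \frac{223206}{576744 - 271905} = - \frac{223206}{304839} = \left(-223206\right) \frac{1}{304839} = - \frac{74402}{101613}$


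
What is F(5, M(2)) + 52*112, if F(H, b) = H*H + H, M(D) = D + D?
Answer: 5854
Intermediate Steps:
M(D) = 2*D
F(H, b) = H + H² (F(H, b) = H² + H = H + H²)
F(5, M(2)) + 52*112 = 5*(1 + 5) + 52*112 = 5*6 + 5824 = 30 + 5824 = 5854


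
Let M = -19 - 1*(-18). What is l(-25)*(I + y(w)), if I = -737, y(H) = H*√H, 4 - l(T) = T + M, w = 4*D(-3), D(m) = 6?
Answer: -22110 + 1440*√6 ≈ -18583.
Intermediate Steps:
M = -1 (M = -19 + 18 = -1)
w = 24 (w = 4*6 = 24)
l(T) = 5 - T (l(T) = 4 - (T - 1) = 4 - (-1 + T) = 4 + (1 - T) = 5 - T)
y(H) = H^(3/2)
l(-25)*(I + y(w)) = (5 - 1*(-25))*(-737 + 24^(3/2)) = (5 + 25)*(-737 + 48*√6) = 30*(-737 + 48*√6) = -22110 + 1440*√6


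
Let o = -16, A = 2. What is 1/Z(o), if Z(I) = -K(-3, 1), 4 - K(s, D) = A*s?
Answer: -⅒ ≈ -0.10000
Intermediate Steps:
K(s, D) = 4 - 2*s
Z(I) = -10 (Z(I) = -(4 - 2*(-3)) = -(4 + 6) = -1*10 = -10)
1/Z(o) = 1/(-10) = -⅒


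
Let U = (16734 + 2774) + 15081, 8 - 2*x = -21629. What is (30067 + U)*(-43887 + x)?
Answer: -2138076936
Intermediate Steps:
x = 21637/2 (x = 4 - ½*(-21629) = 4 + 21629/2 = 21637/2 ≈ 10819.)
U = 34589 (U = 19508 + 15081 = 34589)
(30067 + U)*(-43887 + x) = (30067 + 34589)*(-43887 + 21637/2) = 64656*(-66137/2) = -2138076936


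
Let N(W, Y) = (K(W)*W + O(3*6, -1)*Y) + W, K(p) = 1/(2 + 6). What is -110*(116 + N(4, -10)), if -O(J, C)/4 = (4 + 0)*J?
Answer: -330055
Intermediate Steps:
K(p) = ⅛ (K(p) = 1/8 = ⅛)
O(J, C) = -16*J (O(J, C) = -4*(4 + 0)*J = -16*J)
N(W, Y) = -288*Y + 9*W/8 (N(W, Y) = (W/8 + (-48*6)*Y) + W = (W/8 + (-16*18)*Y) + W = (W/8 - 288*Y) + W = (-288*Y + W/8) + W = -288*Y + 9*W/8)
-110*(116 + N(4, -10)) = -110*(116 + (-288*(-10) + (9/8)*4)) = -110*(116 + (2880 + 9/2)) = -110*(116 + 5769/2) = -110*6001/2 = -330055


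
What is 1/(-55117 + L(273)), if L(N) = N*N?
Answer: 1/19412 ≈ 5.1515e-5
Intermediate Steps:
L(N) = N²
1/(-55117 + L(273)) = 1/(-55117 + 273²) = 1/(-55117 + 74529) = 1/19412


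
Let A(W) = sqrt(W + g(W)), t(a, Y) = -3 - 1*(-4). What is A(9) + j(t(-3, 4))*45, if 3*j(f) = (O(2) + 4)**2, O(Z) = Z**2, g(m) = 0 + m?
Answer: 960 + 3*sqrt(2) ≈ 964.24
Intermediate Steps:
g(m) = m
t(a, Y) = 1 (t(a, Y) = -3 + 4 = 1)
j(f) = 64/3 (j(f) = (2**2 + 4)**2/3 = (4 + 4)**2/3 = (1/3)*8**2 = (1/3)*64 = 64/3)
A(W) = sqrt(2)*sqrt(W) (A(W) = sqrt(W + W) = sqrt(2*W) = sqrt(2)*sqrt(W))
A(9) + j(t(-3, 4))*45 = sqrt(2)*sqrt(9) + (64/3)*45 = sqrt(2)*3 + 960 = 3*sqrt(2) + 960 = 960 + 3*sqrt(2)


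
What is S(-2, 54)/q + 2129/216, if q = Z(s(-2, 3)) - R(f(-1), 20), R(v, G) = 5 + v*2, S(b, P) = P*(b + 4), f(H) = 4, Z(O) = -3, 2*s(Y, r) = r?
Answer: 671/216 ≈ 3.1065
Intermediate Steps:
s(Y, r) = r/2
S(b, P) = P*(4 + b)
R(v, G) = 5 + 2*v
q = -16 (q = -3 - (5 + 2*4) = -3 - (5 + 8) = -3 - 1*13 = -3 - 13 = -16)
S(-2, 54)/q + 2129/216 = (54*(4 - 2))/(-16) + 2129/216 = (54*2)*(-1/16) + 2129*(1/216) = 108*(-1/16) + 2129/216 = -27/4 + 2129/216 = 671/216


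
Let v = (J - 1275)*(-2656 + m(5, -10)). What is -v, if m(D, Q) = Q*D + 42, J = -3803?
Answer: -13527792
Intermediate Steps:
m(D, Q) = 42 + D*Q (m(D, Q) = D*Q + 42 = 42 + D*Q)
v = 13527792 (v = (-3803 - 1275)*(-2656 + (42 + 5*(-10))) = -5078*(-2656 + (42 - 50)) = -5078*(-2656 - 8) = -5078*(-2664) = 13527792)
-v = -1*13527792 = -13527792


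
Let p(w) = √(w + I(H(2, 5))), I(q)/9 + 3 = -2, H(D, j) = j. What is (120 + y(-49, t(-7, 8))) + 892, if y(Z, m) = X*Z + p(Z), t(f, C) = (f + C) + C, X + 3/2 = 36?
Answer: -1357/2 + I*√94 ≈ -678.5 + 9.6954*I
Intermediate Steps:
X = 69/2 (X = -3/2 + 36 = 69/2 ≈ 34.500)
I(q) = -45 (I(q) = -27 + 9*(-2) = -27 - 18 = -45)
p(w) = √(-45 + w) (p(w) = √(w - 45) = √(-45 + w))
t(f, C) = f + 2*C (t(f, C) = (C + f) + C = f + 2*C)
y(Z, m) = √(-45 + Z) + 69*Z/2 (y(Z, m) = 69*Z/2 + √(-45 + Z) = √(-45 + Z) + 69*Z/2)
(120 + y(-49, t(-7, 8))) + 892 = (120 + (√(-45 - 49) + (69/2)*(-49))) + 892 = (120 + (√(-94) - 3381/2)) + 892 = (120 + (I*√94 - 3381/2)) + 892 = (120 + (-3381/2 + I*√94)) + 892 = (-3141/2 + I*√94) + 892 = -1357/2 + I*√94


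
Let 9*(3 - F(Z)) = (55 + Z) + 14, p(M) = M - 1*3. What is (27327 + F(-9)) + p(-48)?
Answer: 81817/3 ≈ 27272.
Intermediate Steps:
p(M) = -3 + M (p(M) = M - 3 = -3 + M)
F(Z) = -14/3 - Z/9 (F(Z) = 3 - ((55 + Z) + 14)/9 = 3 - (69 + Z)/9 = 3 + (-23/3 - Z/9) = -14/3 - Z/9)
(27327 + F(-9)) + p(-48) = (27327 + (-14/3 - 1/9*(-9))) + (-3 - 48) = (27327 + (-14/3 + 1)) - 51 = (27327 - 11/3) - 51 = 81970/3 - 51 = 81817/3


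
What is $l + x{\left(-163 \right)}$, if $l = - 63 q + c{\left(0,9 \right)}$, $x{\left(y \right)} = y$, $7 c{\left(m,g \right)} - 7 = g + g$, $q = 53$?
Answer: $- \frac{24489}{7} \approx -3498.4$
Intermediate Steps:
$c{\left(m,g \right)} = 1 + \frac{2 g}{7}$ ($c{\left(m,g \right)} = 1 + \frac{g + g}{7} = 1 + \frac{2 g}{7}$)
$l = - \frac{23348}{7}$ ($l = \left(-63\right) 53 + \left(1 + \frac{2}{7} \cdot 9\right) = -3339 + \left(1 + \frac{18}{7}\right) = -3339 + \frac{25}{7} = - \frac{23348}{7} \approx -3335.4$)
$l + x{\left(-163 \right)} = - \frac{23348}{7} - 163 = - \frac{24489}{7}$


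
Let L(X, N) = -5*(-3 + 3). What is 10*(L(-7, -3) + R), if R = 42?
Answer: 420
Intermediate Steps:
L(X, N) = 0 (L(X, N) = -5*0 = 0)
10*(L(-7, -3) + R) = 10*(0 + 42) = 10*42 = 420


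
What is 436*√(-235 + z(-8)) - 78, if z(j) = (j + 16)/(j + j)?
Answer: -78 + 218*I*√942 ≈ -78.0 + 6690.9*I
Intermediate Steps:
z(j) = (16 + j)/(2*j) (z(j) = (16 + j)/((2*j)) = (16 + j)*(1/(2*j)) = (16 + j)/(2*j))
436*√(-235 + z(-8)) - 78 = 436*√(-235 + (½)*(16 - 8)/(-8)) - 78 = 436*√(-235 + (½)*(-⅛)*8) - 78 = 436*√(-235 - ½) - 78 = 436*√(-471/2) - 78 = 436*(I*√942/2) - 78 = 218*I*√942 - 78 = -78 + 218*I*√942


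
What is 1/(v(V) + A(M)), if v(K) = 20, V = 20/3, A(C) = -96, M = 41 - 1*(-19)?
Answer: -1/76 ≈ -0.013158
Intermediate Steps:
M = 60 (M = 41 + 19 = 60)
V = 20/3 (V = 20*(1/3) = 20/3 ≈ 6.6667)
1/(v(V) + A(M)) = 1/(20 - 96) = 1/(-76) = -1/76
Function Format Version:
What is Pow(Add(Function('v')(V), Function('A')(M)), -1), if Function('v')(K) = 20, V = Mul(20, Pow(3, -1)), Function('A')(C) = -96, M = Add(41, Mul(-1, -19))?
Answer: Rational(-1, 76) ≈ -0.013158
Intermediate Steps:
M = 60 (M = Add(41, 19) = 60)
V = Rational(20, 3) (V = Mul(20, Rational(1, 3)) = Rational(20, 3) ≈ 6.6667)
Pow(Add(Function('v')(V), Function('A')(M)), -1) = Pow(Add(20, -96), -1) = Pow(-76, -1) = Rational(-1, 76)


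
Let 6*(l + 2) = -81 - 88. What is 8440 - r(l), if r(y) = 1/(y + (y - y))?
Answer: 1527646/181 ≈ 8440.0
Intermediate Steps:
l = -181/6 (l = -2 + (-81 - 88)/6 = -2 + (⅙)*(-169) = -2 - 169/6 = -181/6 ≈ -30.167)
r(y) = 1/y (r(y) = 1/(y + 0) = 1/y)
8440 - r(l) = 8440 - 1/(-181/6) = 8440 - 1*(-6/181) = 8440 + 6/181 = 1527646/181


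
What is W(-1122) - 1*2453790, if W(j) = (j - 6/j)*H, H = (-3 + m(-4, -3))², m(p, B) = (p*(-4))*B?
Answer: -59093079/11 ≈ -5.3721e+6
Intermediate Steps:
m(p, B) = -4*B*p (m(p, B) = (-4*p)*B = -4*B*p)
H = 2601 (H = (-3 - 4*(-3)*(-4))² = (-3 - 48)² = (-51)² = 2601)
W(j) = -15606/j + 2601*j (W(j) = (j - 6/j)*2601 = -15606/j + 2601*j)
W(-1122) - 1*2453790 = (-15606/(-1122) + 2601*(-1122)) - 1*2453790 = (-15606*(-1/1122) - 2918322) - 2453790 = (153/11 - 2918322) - 2453790 = -32101389/11 - 2453790 = -59093079/11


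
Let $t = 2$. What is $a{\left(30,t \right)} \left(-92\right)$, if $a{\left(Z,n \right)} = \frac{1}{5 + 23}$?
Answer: $- \frac{23}{7} \approx -3.2857$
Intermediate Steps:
$a{\left(Z,n \right)} = \frac{1}{28}$
$a{\left(30,t \right)} \left(-92\right) = \frac{1}{28} \left(-92\right) = - \frac{23}{7}$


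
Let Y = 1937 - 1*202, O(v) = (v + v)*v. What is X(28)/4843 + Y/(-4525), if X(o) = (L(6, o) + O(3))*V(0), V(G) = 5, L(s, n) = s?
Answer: -1571921/4382915 ≈ -0.35865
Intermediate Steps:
O(v) = 2*v**2 (O(v) = (2*v)*v = 2*v**2)
X(o) = 120 (X(o) = (6 + 2*3**2)*5 = (6 + 2*9)*5 = (6 + 18)*5 = 24*5 = 120)
Y = 1735 (Y = 1937 - 202 = 1735)
X(28)/4843 + Y/(-4525) = 120/4843 + 1735/(-4525) = 120*(1/4843) + 1735*(-1/4525) = 120/4843 - 347/905 = -1571921/4382915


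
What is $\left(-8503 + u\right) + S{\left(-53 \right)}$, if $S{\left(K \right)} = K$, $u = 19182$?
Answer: $10626$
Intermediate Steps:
$\left(-8503 + u\right) + S{\left(-53 \right)} = \left(-8503 + 19182\right) - 53 = 10679 - 53 = 10626$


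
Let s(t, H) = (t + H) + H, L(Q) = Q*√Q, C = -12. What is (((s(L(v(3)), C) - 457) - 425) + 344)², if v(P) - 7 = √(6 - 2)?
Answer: 286225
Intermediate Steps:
v(P) = 9 (v(P) = 7 + √(6 - 2) = 7 + √4 = 7 + 2 = 9)
L(Q) = Q^(3/2)
s(t, H) = t + 2*H (s(t, H) = (H + t) + H = t + 2*H)
(((s(L(v(3)), C) - 457) - 425) + 344)² = ((((9^(3/2) + 2*(-12)) - 457) - 425) + 344)² = ((((27 - 24) - 457) - 425) + 344)² = (((3 - 457) - 425) + 344)² = ((-454 - 425) + 344)² = (-879 + 344)² = (-535)² = 286225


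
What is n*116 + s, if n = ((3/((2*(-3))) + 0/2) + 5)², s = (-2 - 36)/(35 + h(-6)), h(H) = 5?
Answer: 46961/20 ≈ 2348.1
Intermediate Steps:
s = -19/20 (s = (-2 - 36)/(35 + 5) = -38/40 = -38*1/40 = -19/20 ≈ -0.95000)
n = 81/4 (n = ((3/(-6) + 0*(½)) + 5)² = ((3*(-⅙) + 0) + 5)² = ((-½ + 0) + 5)² = (-½ + 5)² = (9/2)² = 81/4 ≈ 20.250)
n*116 + s = (81/4)*116 - 19/20 = 2349 - 19/20 = 46961/20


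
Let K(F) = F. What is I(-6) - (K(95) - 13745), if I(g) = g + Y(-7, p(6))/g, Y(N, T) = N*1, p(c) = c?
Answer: 81871/6 ≈ 13645.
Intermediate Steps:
Y(N, T) = N
I(g) = g - 7/g
I(-6) - (K(95) - 13745) = (-6 - 7/(-6)) - (95 - 13745) = (-6 - 7*(-1/6)) - 1*(-13650) = (-6 + 7/6) + 13650 = -29/6 + 13650 = 81871/6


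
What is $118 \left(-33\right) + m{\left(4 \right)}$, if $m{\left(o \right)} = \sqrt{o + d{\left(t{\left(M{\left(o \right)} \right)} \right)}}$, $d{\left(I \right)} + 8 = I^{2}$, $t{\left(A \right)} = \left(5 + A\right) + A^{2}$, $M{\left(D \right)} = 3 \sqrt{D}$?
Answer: $-3894 + 21 \sqrt{5} \approx -3847.0$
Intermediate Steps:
$t{\left(A \right)} = 5 + A + A^{2}$
$d{\left(I \right)} = -8 + I^{2}$
$m{\left(o \right)} = \sqrt{-8 + o + \left(5 + 3 \sqrt{o} + 9 o\right)^{2}}$ ($m{\left(o \right)} = \sqrt{o + \left(-8 + \left(5 + 3 \sqrt{o} + \left(3 \sqrt{o}\right)^{2}\right)^{2}\right)} = \sqrt{o + \left(-8 + \left(5 + 3 \sqrt{o} + 9 o\right)^{2}\right)} = \sqrt{-8 + o + \left(5 + 3 \sqrt{o} + 9 o\right)^{2}}$)
$118 \left(-33\right) + m{\left(4 \right)} = 118 \left(-33\right) + \sqrt{-8 + 4 + \left(5 + 3 \sqrt{4} + 9 \cdot 4\right)^{2}} = -3894 + \sqrt{-8 + 4 + \left(5 + 3 \cdot 2 + 36\right)^{2}} = -3894 + \sqrt{-8 + 4 + \left(5 + 6 + 36\right)^{2}} = -3894 + \sqrt{-8 + 4 + 47^{2}} = -3894 + \sqrt{-8 + 4 + 2209} = -3894 + \sqrt{2205} = -3894 + 21 \sqrt{5}$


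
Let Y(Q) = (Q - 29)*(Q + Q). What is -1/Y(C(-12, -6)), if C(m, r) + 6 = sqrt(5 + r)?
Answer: -209/90724 - 41*I/90724 ≈ -0.0023037 - 0.00045192*I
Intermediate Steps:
C(m, r) = -6 + sqrt(5 + r)
Y(Q) = 2*Q*(-29 + Q) (Y(Q) = (-29 + Q)*(2*Q) = 2*Q*(-29 + Q))
-1/Y(C(-12, -6)) = -1/(2*(-6 + sqrt(5 - 6))*(-29 + (-6 + sqrt(5 - 6)))) = -1/(2*(-6 + sqrt(-1))*(-29 + (-6 + sqrt(-1)))) = -1/(2*(-6 + I)*(-29 + (-6 + I))) = -1/(2*(-6 + I)*(-35 + I)) = -1/(2*(-35 + I)*(-6 + I)) = -(-35 - I)*(-6 - I)/90724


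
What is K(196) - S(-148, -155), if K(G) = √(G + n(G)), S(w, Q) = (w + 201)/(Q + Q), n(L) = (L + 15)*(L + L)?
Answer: 53/310 + 42*√47 ≈ 288.11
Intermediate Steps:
n(L) = 2*L*(15 + L) (n(L) = (15 + L)*(2*L) = 2*L*(15 + L))
S(w, Q) = (201 + w)/(2*Q) (S(w, Q) = (201 + w)/((2*Q)) = (201 + w)*(1/(2*Q)) = (201 + w)/(2*Q))
K(G) = √(G + 2*G*(15 + G))
K(196) - S(-148, -155) = √(196*(31 + 2*196)) - (201 - 148)/(2*(-155)) = √(196*(31 + 392)) - (-1)*53/(2*155) = √(196*423) - 1*(-53/310) = √82908 + 53/310 = 42*√47 + 53/310 = 53/310 + 42*√47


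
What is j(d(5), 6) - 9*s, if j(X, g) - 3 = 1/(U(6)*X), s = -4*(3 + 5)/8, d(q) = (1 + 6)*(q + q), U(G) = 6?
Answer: 16381/420 ≈ 39.002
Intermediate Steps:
d(q) = 14*q (d(q) = 7*(2*q) = 14*q)
s = -4 (s = -4*8*(⅛) = -32*⅛ = -4)
j(X, g) = 3 + 1/(6*X)
j(d(5), 6) - 9*s = (3 + 1/(6*((14*5)))) - 9*(-4) = (3 + (⅙)/70) + 36 = (3 + (⅙)*(1/70)) + 36 = (3 + 1/420) + 36 = 1261/420 + 36 = 16381/420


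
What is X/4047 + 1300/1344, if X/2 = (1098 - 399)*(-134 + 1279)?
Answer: 179717945/453264 ≈ 396.50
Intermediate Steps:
X = 1600710 (X = 2*((1098 - 399)*(-134 + 1279)) = 2*(699*1145) = 2*800355 = 1600710)
X/4047 + 1300/1344 = 1600710/4047 + 1300/1344 = 1600710*(1/4047) + 1300*(1/1344) = 533570/1349 + 325/336 = 179717945/453264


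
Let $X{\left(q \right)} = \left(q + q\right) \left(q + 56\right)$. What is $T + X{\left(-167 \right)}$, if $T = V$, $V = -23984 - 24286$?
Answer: $-11196$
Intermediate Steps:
$V = -48270$
$T = -48270$
$X{\left(q \right)} = 2 q \left(56 + q\right)$
$T + X{\left(-167 \right)} = -48270 + 2 \left(-167\right) \left(56 - 167\right) = -48270 + 2 \left(-167\right) \left(-111\right) = -48270 + 37074 = -11196$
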